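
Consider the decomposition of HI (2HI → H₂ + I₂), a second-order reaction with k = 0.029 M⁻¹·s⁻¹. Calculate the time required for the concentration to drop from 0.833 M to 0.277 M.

83.09 s

Step 1: For second-order: t = (1/[HI] - 1/[HI]₀)/k
Step 2: t = (1/0.277 - 1/0.833)/0.029
Step 3: t = (3.61 - 1.2)/0.029
Step 4: t = 2.41/0.029 = 83.09 s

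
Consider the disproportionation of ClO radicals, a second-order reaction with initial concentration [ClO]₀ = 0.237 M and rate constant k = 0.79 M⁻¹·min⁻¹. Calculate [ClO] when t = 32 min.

0.0339 M

Step 1: For a second-order reaction: 1/[ClO] = 1/[ClO]₀ + kt
Step 2: 1/[ClO] = 1/0.237 + 0.79 × 32
Step 3: 1/[ClO] = 4.219 + 25.28 = 29.5
Step 4: [ClO] = 1/29.5 = 0.0339 M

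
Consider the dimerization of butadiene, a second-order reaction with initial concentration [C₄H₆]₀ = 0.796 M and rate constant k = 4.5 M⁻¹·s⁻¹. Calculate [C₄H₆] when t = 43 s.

0.005135 M

Step 1: For a second-order reaction: 1/[C₄H₆] = 1/[C₄H₆]₀ + kt
Step 2: 1/[C₄H₆] = 1/0.796 + 4.5 × 43
Step 3: 1/[C₄H₆] = 1.256 + 193.5 = 194.8
Step 4: [C₄H₆] = 1/194.8 = 0.005135 M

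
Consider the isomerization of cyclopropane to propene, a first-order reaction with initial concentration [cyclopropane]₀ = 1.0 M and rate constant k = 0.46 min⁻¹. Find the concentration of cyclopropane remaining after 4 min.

0.1588 M

Step 1: For a first-order reaction: [cyclopropane] = [cyclopropane]₀ × e^(-kt)
Step 2: [cyclopropane] = 1.0 × e^(-0.46 × 4)
Step 3: [cyclopropane] = 1.0 × e^(-1.84)
Step 4: [cyclopropane] = 1.0 × 0.158817 = 0.1588 M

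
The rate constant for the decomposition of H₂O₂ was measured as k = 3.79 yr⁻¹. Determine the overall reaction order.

first order (1)

Step 1: The units of k for an nth-order reaction are (concentration)^(1-n)·(time)⁻¹.
Step 2: Here k has units yr⁻¹, so the concentration exponent is 0.
Step 3: 1 - n = 0 ⇒ n = 1. The reaction is first order.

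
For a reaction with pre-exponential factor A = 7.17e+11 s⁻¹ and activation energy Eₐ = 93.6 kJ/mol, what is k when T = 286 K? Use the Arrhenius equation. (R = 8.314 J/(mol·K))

5.75e-06 s⁻¹

Step 1: Use the Arrhenius equation: k = A × exp(-Eₐ/RT)
Step 2: Convert Eₐ to J/mol: 93.6 kJ/mol = 93600 J/mol
Step 3: Calculate the exponent: -Eₐ/(RT) = -93600/(8.314 × 286) = -39.36405
Step 4: k = 7.17e+11 × exp(-39.36405)
Step 5: k = 7.17e+11 × 8.02436e-18 = 5.7535e-06 s⁻¹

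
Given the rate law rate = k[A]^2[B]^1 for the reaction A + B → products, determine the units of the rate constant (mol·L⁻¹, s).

(mol·L⁻¹)⁻²·s⁻¹

Step 1: Overall order = 2 + 1 = 3.
Step 2: rate has units mol·L⁻¹·s⁻¹; [A]^2[B]^1 has units (mol·L⁻¹)^3.
Step 3: k = rate/([A]^2[B]^1), so units of k = (mol·L⁻¹)^(1-3)·s⁻¹ = (mol·L⁻¹)⁻²·s⁻¹.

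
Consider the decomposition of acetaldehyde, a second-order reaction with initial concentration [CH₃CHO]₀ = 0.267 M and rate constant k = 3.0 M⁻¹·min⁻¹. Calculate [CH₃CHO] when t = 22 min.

0.01434 M

Step 1: For a second-order reaction: 1/[CH₃CHO] = 1/[CH₃CHO]₀ + kt
Step 2: 1/[CH₃CHO] = 1/0.267 + 3.0 × 22
Step 3: 1/[CH₃CHO] = 3.745 + 66 = 69.75
Step 4: [CH₃CHO] = 1/69.75 = 0.01434 M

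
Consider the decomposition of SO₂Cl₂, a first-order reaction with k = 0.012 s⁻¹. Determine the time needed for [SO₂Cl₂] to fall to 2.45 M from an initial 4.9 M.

57.76 s

Step 1: For first-order: t = ln([SO₂Cl₂]₀/[SO₂Cl₂])/k
Step 2: t = ln(4.9/2.45)/0.012
Step 3: t = ln(2)/0.012
Step 4: t = 0.6931/0.012 = 57.76 s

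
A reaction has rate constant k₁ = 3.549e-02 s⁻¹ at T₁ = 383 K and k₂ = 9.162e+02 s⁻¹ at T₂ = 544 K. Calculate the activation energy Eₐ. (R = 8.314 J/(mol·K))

109.3 kJ/mol

Step 1: Use the two-temperature Arrhenius form: ln(k₂/k₁) = -Eₐ/R × (1/T₂ - 1/T₁)
Step 2: ln(k₂/k₁) = ln(9.162e+02/3.549e-02) = ln(25815.7) = 10.1587
Step 3: 1/T₂ - 1/T₁ = 1/544 - 1/383 = -7.727308e-04 K⁻¹
Step 4: Eₐ = -R × ln(k₂/k₁) / (1/T₂ - 1/T₁) = -8.314 × 10.1587 / -7.727308e-04
Step 5: Eₐ = 1.0930e+05 J/mol = 109.3 kJ/mol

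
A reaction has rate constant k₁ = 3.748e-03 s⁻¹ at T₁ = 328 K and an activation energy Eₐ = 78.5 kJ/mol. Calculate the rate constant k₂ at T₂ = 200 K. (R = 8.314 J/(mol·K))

3.738e-11 s⁻¹

Step 1: Use the two-temperature Arrhenius form: ln(k₂/k₁) = -Eₐ/R × (1/T₂ - 1/T₁)
Step 2: Convert Eₐ to J/mol: 78.5 kJ/mol = 78500 J/mol
Step 3: 1/T₂ - 1/T₁ = 1/200 - 1/328 = 1.951220e-03 K⁻¹
Step 4: ln(k₂/k₁) = -78500/8.314 × 1.951220e-03 = -18.42323
Step 5: k₂ = k₁ × exp(-18.42323) = 3.748e-03 × 9.97454e-09 = 3.738e-11 s⁻¹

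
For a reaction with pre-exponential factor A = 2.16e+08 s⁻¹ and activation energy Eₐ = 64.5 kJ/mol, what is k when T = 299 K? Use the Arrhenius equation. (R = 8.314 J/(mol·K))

1.16e-03 s⁻¹

Step 1: Use the Arrhenius equation: k = A × exp(-Eₐ/RT)
Step 2: Convert Eₐ to J/mol: 64.5 kJ/mol = 64500 J/mol
Step 3: Calculate the exponent: -Eₐ/(RT) = -64500/(8.314 × 299) = -25.94648
Step 4: k = 2.16e+08 × exp(-25.94648)
Step 5: k = 2.16e+08 × 5.38998e-12 = 1.1642e-03 s⁻¹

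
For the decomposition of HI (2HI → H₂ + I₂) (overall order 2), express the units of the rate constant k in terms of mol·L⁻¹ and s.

(mol·L⁻¹)⁻¹·s⁻¹

Step 1: For overall order n, rate = k × (concentration)^n.
Step 2: Rate has units mol·L⁻¹·s⁻¹; concentration term has units (mol·L⁻¹)^2.
Step 3: k = rate / (concentration)^n, so units of k = (mol·L⁻¹)^(1-2)·s⁻¹ = (mol·L⁻¹)⁻¹·s⁻¹.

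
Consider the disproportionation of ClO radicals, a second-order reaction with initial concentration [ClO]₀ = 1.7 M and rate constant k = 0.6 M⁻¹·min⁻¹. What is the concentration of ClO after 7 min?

0.2088 M

Step 1: For a second-order reaction: 1/[ClO] = 1/[ClO]₀ + kt
Step 2: 1/[ClO] = 1/1.7 + 0.6 × 7
Step 3: 1/[ClO] = 0.5882 + 4.2 = 4.788
Step 4: [ClO] = 1/4.788 = 0.2088 M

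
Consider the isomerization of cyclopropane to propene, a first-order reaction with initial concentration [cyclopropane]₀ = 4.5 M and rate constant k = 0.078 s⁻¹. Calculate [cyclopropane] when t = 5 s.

3.047 M

Step 1: For a first-order reaction: [cyclopropane] = [cyclopropane]₀ × e^(-kt)
Step 2: [cyclopropane] = 4.5 × e^(-0.078 × 5)
Step 3: [cyclopropane] = 4.5 × e^(-0.39)
Step 4: [cyclopropane] = 4.5 × 0.677057 = 3.047 M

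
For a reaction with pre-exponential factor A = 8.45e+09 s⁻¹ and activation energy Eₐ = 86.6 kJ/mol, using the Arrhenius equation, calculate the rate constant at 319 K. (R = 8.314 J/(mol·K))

5.57e-05 s⁻¹

Step 1: Use the Arrhenius equation: k = A × exp(-Eₐ/RT)
Step 2: Convert Eₐ to J/mol: 86.6 kJ/mol = 86600 J/mol
Step 3: Calculate the exponent: -Eₐ/(RT) = -86600/(8.314 × 319) = -32.65256
Step 4: k = 8.45e+09 × exp(-32.65256)
Step 5: k = 8.45e+09 × 6.59437e-15 = 5.5722e-05 s⁻¹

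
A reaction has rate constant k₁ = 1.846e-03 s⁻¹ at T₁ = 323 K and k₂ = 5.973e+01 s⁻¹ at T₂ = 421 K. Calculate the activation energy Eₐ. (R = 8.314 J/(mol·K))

119.8 kJ/mol

Step 1: Use the two-temperature Arrhenius form: ln(k₂/k₁) = -Eₐ/R × (1/T₂ - 1/T₁)
Step 2: ln(k₂/k₁) = ln(5.973e+01/1.846e-03) = ln(32356.4) = 10.3846
Step 3: 1/T₂ - 1/T₁ = 1/421 - 1/323 = -7.206783e-04 K⁻¹
Step 4: Eₐ = -R × ln(k₂/k₁) / (1/T₂ - 1/T₁) = -8.314 × 10.3846 / -7.206783e-04
Step 5: Eₐ = 1.1980e+05 J/mol = 119.8 kJ/mol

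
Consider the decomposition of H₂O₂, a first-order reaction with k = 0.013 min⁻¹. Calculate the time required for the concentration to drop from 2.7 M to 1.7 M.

35.59 min

Step 1: For first-order: t = ln([H₂O₂]₀/[H₂O₂])/k
Step 2: t = ln(2.7/1.7)/0.013
Step 3: t = ln(1.588)/0.013
Step 4: t = 0.4626/0.013 = 35.59 min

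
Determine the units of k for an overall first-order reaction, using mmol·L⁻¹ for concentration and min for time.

min⁻¹

Step 1: For overall order n, rate = k × (concentration)^n.
Step 2: Rate has units mmol·L⁻¹·min⁻¹; concentration term has units (mmol·L⁻¹)^1.
Step 3: k = rate / (concentration)^n, so units of k = (mmol·L⁻¹)^(1-1)·min⁻¹ = min⁻¹.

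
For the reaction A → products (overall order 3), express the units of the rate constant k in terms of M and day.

M⁻²·day⁻¹

Step 1: For overall order n, rate = k × (concentration)^n.
Step 2: Rate has units M·day⁻¹; concentration term has units M^3.
Step 3: k = rate / (concentration)^n, so units of k = M^(1-3)·day⁻¹ = M⁻²·day⁻¹.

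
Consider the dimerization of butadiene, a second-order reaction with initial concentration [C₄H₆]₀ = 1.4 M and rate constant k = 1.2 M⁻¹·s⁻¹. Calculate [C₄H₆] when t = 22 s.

0.03688 M

Step 1: For a second-order reaction: 1/[C₄H₆] = 1/[C₄H₆]₀ + kt
Step 2: 1/[C₄H₆] = 1/1.4 + 1.2 × 22
Step 3: 1/[C₄H₆] = 0.7143 + 26.4 = 27.11
Step 4: [C₄H₆] = 1/27.11 = 0.03688 M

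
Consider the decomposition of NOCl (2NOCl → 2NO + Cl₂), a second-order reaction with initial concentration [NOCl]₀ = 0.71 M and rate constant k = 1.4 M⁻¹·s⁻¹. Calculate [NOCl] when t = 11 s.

0.05949 M

Step 1: For a second-order reaction: 1/[NOCl] = 1/[NOCl]₀ + kt
Step 2: 1/[NOCl] = 1/0.71 + 1.4 × 11
Step 3: 1/[NOCl] = 1.408 + 15.4 = 16.81
Step 4: [NOCl] = 1/16.81 = 0.05949 M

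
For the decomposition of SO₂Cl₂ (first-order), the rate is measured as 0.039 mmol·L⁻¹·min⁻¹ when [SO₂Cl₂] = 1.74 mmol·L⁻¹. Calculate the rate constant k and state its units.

0.02241 min⁻¹

Step 1: rate = k[SO₂Cl₂]^1, so k = rate / [SO₂Cl₂]^1.
Step 2: k = 0.039 / (1.74)^1 = 0.039 / 1.74.
Step 3: k = 0.02241 min⁻¹.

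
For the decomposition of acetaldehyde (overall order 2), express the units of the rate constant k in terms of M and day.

M⁻¹·day⁻¹

Step 1: For overall order n, rate = k × (concentration)^n.
Step 2: Rate has units M·day⁻¹; concentration term has units M^2.
Step 3: k = rate / (concentration)^n, so units of k = M^(1-2)·day⁻¹ = M⁻¹·day⁻¹.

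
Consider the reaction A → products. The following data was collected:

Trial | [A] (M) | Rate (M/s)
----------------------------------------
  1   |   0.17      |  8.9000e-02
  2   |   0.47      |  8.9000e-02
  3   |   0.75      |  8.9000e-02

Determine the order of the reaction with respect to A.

zeroth order (0)

Step 1: Compare trials - when concentration changes, rate stays constant.
Step 2: rate₂/rate₁ = 8.9000e-02/8.9000e-02 = 1
Step 3: [A]₂/[A]₁ = 0.47/0.17 = 2.765
Step 4: Since rate ratio ≈ (conc ratio)^0, the reaction is zeroth order.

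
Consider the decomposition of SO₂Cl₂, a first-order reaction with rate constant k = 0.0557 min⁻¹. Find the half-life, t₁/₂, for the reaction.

12.44 min

Step 1: For a first-order reaction, t₁/₂ = ln(2)/k
Step 2: t₁/₂ = ln(2)/0.0557
Step 3: t₁/₂ = 0.6931/0.0557 = 12.44 min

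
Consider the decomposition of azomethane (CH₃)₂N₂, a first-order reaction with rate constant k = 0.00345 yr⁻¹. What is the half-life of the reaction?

200.9 yr

Step 1: For a first-order reaction, t₁/₂ = ln(2)/k
Step 2: t₁/₂ = ln(2)/0.00345
Step 3: t₁/₂ = 0.6931/0.00345 = 200.9 yr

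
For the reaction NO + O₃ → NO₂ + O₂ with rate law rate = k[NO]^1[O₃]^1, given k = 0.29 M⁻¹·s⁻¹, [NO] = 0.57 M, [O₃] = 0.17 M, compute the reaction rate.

0.0281 M/s

Step 1: The rate law is rate = k[NO]^1[O₃]^1
Step 2: Substitute: rate = 0.29 × (0.57)^1 × (0.17)^1
Step 3: rate = 0.29 × 0.57 × 0.17 = 0.028101 M/s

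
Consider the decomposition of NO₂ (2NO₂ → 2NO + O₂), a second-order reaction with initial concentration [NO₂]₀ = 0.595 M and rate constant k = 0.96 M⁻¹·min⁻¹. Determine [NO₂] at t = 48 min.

0.02094 M

Step 1: For a second-order reaction: 1/[NO₂] = 1/[NO₂]₀ + kt
Step 2: 1/[NO₂] = 1/0.595 + 0.96 × 48
Step 3: 1/[NO₂] = 1.681 + 46.08 = 47.76
Step 4: [NO₂] = 1/47.76 = 0.02094 M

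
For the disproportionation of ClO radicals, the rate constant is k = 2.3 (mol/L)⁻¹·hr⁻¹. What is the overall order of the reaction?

second order (2)

Step 1: The units of k for an nth-order reaction are (concentration)^(1-n)·(time)⁻¹.
Step 2: Here k has units (mol/L)⁻¹·hr⁻¹, so the concentration exponent is -1.
Step 3: 1 - n = -1 ⇒ n = 2. The reaction is second order.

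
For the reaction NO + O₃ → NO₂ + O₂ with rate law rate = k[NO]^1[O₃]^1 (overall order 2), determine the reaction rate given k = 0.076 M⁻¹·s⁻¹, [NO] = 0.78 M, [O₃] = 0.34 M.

0.02016 M/s

Step 1: The rate law is rate = k[NO]^1[O₃]^1, overall order = 1+1 = 2
Step 2: Substitute values: rate = 0.076 × (0.78)^1 × (0.34)^1
Step 3: rate = 0.076 × 0.78 × 0.34 = 0.0201552 M/s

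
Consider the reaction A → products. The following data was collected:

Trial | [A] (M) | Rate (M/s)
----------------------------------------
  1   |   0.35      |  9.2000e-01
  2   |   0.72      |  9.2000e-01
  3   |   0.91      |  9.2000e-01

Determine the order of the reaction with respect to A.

zeroth order (0)

Step 1: Compare trials - when concentration changes, rate stays constant.
Step 2: rate₂/rate₁ = 9.2000e-01/9.2000e-01 = 1
Step 3: [A]₂/[A]₁ = 0.72/0.35 = 2.057
Step 4: Since rate ratio ≈ (conc ratio)^0, the reaction is zeroth order.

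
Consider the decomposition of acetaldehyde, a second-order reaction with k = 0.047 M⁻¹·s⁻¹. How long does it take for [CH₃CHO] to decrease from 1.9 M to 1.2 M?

6.532 s

Step 1: For second-order: t = (1/[CH₃CHO] - 1/[CH₃CHO]₀)/k
Step 2: t = (1/1.2 - 1/1.9)/0.047
Step 3: t = (0.8333 - 0.5263)/0.047
Step 4: t = 0.307/0.047 = 6.532 s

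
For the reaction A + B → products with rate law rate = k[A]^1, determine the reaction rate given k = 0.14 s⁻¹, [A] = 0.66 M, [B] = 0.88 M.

0.0924 M/s

Step 1: The rate law is rate = k[A]^1
Step 2: Note that the rate does not depend on [B] (zero order in B).
Step 3: rate = 0.14 × (0.66)^1 = 0.0924 M/s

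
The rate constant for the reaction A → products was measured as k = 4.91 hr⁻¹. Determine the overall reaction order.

first order (1)

Step 1: The units of k for an nth-order reaction are (concentration)^(1-n)·(time)⁻¹.
Step 2: Here k has units hr⁻¹, so the concentration exponent is 0.
Step 3: 1 - n = 0 ⇒ n = 1. The reaction is first order.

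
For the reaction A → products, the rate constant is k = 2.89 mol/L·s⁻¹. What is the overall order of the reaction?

zeroth order (0)

Step 1: The units of k for an nth-order reaction are (concentration)^(1-n)·(time)⁻¹.
Step 2: Here k has units mol/L·s⁻¹, so the concentration exponent is 1.
Step 3: 1 - n = 1 ⇒ n = 0. The reaction is zeroth order.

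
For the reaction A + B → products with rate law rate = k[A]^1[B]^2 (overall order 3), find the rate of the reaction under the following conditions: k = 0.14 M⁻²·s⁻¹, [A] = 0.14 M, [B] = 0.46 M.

0.004147 M/s

Step 1: The rate law is rate = k[A]^1[B]^2, overall order = 1+2 = 3
Step 2: Substitute values: rate = 0.14 × (0.14)^1 × (0.46)^2
Step 3: rate = 0.14 × 0.14 × 0.2116 = 0.00414736 M/s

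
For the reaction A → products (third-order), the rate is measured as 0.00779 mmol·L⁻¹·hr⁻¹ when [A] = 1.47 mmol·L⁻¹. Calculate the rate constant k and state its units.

0.002452 (mmol·L⁻¹)⁻²·hr⁻¹

Step 1: rate = k[A]^3, so k = rate / [A]^3.
Step 2: k = 0.00779 / (1.47)^3 = 0.00779 / 3.177.
Step 3: k = 0.002452 (mmol·L⁻¹)⁻²·hr⁻¹.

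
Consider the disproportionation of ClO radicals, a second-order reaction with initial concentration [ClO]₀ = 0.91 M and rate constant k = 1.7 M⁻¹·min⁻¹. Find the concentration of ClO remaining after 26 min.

0.02208 M

Step 1: For a second-order reaction: 1/[ClO] = 1/[ClO]₀ + kt
Step 2: 1/[ClO] = 1/0.91 + 1.7 × 26
Step 3: 1/[ClO] = 1.099 + 44.2 = 45.3
Step 4: [ClO] = 1/45.3 = 0.02208 M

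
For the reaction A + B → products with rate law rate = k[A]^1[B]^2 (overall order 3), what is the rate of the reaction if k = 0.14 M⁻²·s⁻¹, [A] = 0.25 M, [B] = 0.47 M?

0.007732 M/s

Step 1: The rate law is rate = k[A]^1[B]^2, overall order = 1+2 = 3
Step 2: Substitute values: rate = 0.14 × (0.25)^1 × (0.47)^2
Step 3: rate = 0.14 × 0.25 × 0.2209 = 0.0077315 M/s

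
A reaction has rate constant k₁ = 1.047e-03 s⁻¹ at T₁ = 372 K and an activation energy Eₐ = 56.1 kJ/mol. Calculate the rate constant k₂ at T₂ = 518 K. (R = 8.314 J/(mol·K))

1.739e-01 s⁻¹

Step 1: Use the two-temperature Arrhenius form: ln(k₂/k₁) = -Eₐ/R × (1/T₂ - 1/T₁)
Step 2: Convert Eₐ to J/mol: 56.1 kJ/mol = 56100 J/mol
Step 3: 1/T₂ - 1/T₁ = 1/518 - 1/372 = -7.576701e-04 K⁻¹
Step 4: ln(k₂/k₁) = -56100/8.314 × -7.576701e-04 = 5.11250
Step 5: k₂ = k₁ × exp(5.11250) = 1.047e-03 × 1.66085e+02 = 1.739e-01 s⁻¹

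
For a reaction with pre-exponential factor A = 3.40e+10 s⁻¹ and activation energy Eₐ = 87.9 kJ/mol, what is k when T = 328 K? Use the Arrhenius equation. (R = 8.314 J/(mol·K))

3.41e-04 s⁻¹

Step 1: Use the Arrhenius equation: k = A × exp(-Eₐ/RT)
Step 2: Convert Eₐ to J/mol: 87.9 kJ/mol = 87900 J/mol
Step 3: Calculate the exponent: -Eₐ/(RT) = -87900/(8.314 × 328) = -32.23332
Step 4: k = 3.40e+10 × exp(-32.23332)
Step 5: k = 3.40e+10 × 1.00288e-14 = 3.4098e-04 s⁻¹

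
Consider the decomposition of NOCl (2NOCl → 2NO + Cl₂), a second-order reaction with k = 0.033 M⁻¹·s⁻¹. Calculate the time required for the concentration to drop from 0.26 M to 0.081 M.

257.6 s

Step 1: For second-order: t = (1/[NOCl] - 1/[NOCl]₀)/k
Step 2: t = (1/0.081 - 1/0.26)/0.033
Step 3: t = (12.35 - 3.846)/0.033
Step 4: t = 8.5/0.033 = 257.6 s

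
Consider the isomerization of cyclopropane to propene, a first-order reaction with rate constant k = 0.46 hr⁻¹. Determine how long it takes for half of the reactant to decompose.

1.507 hr

Step 1: For a first-order reaction, t₁/₂ = ln(2)/k
Step 2: t₁/₂ = ln(2)/0.46
Step 3: t₁/₂ = 0.6931/0.46 = 1.507 hr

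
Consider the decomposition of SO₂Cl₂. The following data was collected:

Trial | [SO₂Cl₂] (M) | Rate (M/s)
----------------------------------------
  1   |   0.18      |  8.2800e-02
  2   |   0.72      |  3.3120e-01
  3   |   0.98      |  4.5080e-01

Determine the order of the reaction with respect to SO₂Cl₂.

first order (1)

Step 1: Compare trials to find order n where rate₂/rate₁ = ([SO₂Cl₂]₂/[SO₂Cl₂]₁)^n
Step 2: rate₂/rate₁ = 3.3120e-01/8.2800e-02 = 4
Step 3: [SO₂Cl₂]₂/[SO₂Cl₂]₁ = 0.72/0.18 = 4
Step 4: n = ln(4)/ln(4) = 1.00 ≈ 1
Step 5: The reaction is first order in SO₂Cl₂.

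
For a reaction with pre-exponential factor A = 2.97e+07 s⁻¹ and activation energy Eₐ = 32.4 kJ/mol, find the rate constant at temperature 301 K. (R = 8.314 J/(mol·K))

7.08e+01 s⁻¹

Step 1: Use the Arrhenius equation: k = A × exp(-Eₐ/RT)
Step 2: Convert Eₐ to J/mol: 32.4 kJ/mol = 32400 J/mol
Step 3: Calculate the exponent: -Eₐ/(RT) = -32400/(8.314 × 301) = -12.94698
Step 4: k = 2.97e+07 × exp(-12.94698)
Step 5: k = 2.97e+07 × 2.38341e-06 = 7.0787e+01 s⁻¹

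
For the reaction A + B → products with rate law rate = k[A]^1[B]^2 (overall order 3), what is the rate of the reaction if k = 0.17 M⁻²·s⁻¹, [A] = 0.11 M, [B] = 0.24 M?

0.001077 M/s

Step 1: The rate law is rate = k[A]^1[B]^2, overall order = 1+2 = 3
Step 2: Substitute values: rate = 0.17 × (0.11)^1 × (0.24)^2
Step 3: rate = 0.17 × 0.11 × 0.0576 = 0.00107712 M/s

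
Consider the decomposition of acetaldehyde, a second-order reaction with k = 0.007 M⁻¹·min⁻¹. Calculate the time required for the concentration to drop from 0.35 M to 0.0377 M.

3381 min

Step 1: For second-order: t = (1/[CH₃CHO] - 1/[CH₃CHO]₀)/k
Step 2: t = (1/0.0377 - 1/0.35)/0.007
Step 3: t = (26.53 - 2.857)/0.007
Step 4: t = 23.67/0.007 = 3381 min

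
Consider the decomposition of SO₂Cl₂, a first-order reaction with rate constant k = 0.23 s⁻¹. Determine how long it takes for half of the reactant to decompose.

3.014 s

Step 1: For a first-order reaction, t₁/₂ = ln(2)/k
Step 2: t₁/₂ = ln(2)/0.23
Step 3: t₁/₂ = 0.6931/0.23 = 3.014 s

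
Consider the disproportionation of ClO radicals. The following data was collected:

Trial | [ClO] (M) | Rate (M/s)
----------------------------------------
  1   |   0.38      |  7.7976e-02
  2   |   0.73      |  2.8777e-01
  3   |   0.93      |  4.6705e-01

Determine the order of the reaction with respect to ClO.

second order (2)

Step 1: Compare trials to find order n where rate₂/rate₁ = ([ClO]₂/[ClO]₁)^n
Step 2: rate₂/rate₁ = 2.8777e-01/7.7976e-02 = 3.69
Step 3: [ClO]₂/[ClO]₁ = 0.73/0.38 = 1.921
Step 4: n = ln(3.69)/ln(1.921) = 2.00 ≈ 2
Step 5: The reaction is second order in ClO.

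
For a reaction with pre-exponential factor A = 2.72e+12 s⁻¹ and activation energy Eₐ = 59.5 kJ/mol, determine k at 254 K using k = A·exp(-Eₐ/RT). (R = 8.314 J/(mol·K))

1.58e+00 s⁻¹

Step 1: Use the Arrhenius equation: k = A × exp(-Eₐ/RT)
Step 2: Convert Eₐ to J/mol: 59.5 kJ/mol = 59500 J/mol
Step 3: Calculate the exponent: -Eₐ/(RT) = -59500/(8.314 × 254) = -28.17560
Step 4: k = 2.72e+12 × exp(-28.17560)
Step 5: k = 2.72e+12 × 5.80086e-13 = 1.5778e+00 s⁻¹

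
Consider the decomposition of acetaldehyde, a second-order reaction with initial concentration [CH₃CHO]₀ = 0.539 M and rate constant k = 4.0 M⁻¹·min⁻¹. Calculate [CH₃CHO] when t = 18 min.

0.01354 M

Step 1: For a second-order reaction: 1/[CH₃CHO] = 1/[CH₃CHO]₀ + kt
Step 2: 1/[CH₃CHO] = 1/0.539 + 4.0 × 18
Step 3: 1/[CH₃CHO] = 1.855 + 72 = 73.86
Step 4: [CH₃CHO] = 1/73.86 = 0.01354 M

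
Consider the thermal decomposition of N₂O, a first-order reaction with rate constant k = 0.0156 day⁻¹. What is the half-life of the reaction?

44.43 day

Step 1: For a first-order reaction, t₁/₂ = ln(2)/k
Step 2: t₁/₂ = ln(2)/0.0156
Step 3: t₁/₂ = 0.6931/0.0156 = 44.43 day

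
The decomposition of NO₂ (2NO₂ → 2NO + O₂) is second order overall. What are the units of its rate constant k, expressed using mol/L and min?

(mol/L)⁻¹·min⁻¹

Step 1: For overall order n, rate = k × (concentration)^n.
Step 2: Rate has units mol/L·min⁻¹; concentration term has units (mol/L)^2.
Step 3: k = rate / (concentration)^n, so units of k = (mol/L)^(1-2)·min⁻¹ = (mol/L)⁻¹·min⁻¹.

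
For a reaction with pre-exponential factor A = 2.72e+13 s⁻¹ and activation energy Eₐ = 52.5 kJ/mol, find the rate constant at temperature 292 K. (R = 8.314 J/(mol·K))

1.10e+04 s⁻¹

Step 1: Use the Arrhenius equation: k = A × exp(-Eₐ/RT)
Step 2: Convert Eₐ to J/mol: 52.5 kJ/mol = 52500 J/mol
Step 3: Calculate the exponent: -Eₐ/(RT) = -52500/(8.314 × 292) = -21.62551
Step 4: k = 2.72e+13 × exp(-21.62551)
Step 5: k = 2.72e+13 × 4.05658e-10 = 1.1034e+04 s⁻¹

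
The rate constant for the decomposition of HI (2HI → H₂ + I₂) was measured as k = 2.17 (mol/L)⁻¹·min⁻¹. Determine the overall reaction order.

second order (2)

Step 1: The units of k for an nth-order reaction are (concentration)^(1-n)·(time)⁻¹.
Step 2: Here k has units (mol/L)⁻¹·min⁻¹, so the concentration exponent is -1.
Step 3: 1 - n = -1 ⇒ n = 2. The reaction is second order.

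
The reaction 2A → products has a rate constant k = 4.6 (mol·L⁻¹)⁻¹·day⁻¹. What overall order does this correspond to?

second order (2)

Step 1: The units of k for an nth-order reaction are (concentration)^(1-n)·(time)⁻¹.
Step 2: Here k has units (mol·L⁻¹)⁻¹·day⁻¹, so the concentration exponent is -1.
Step 3: 1 - n = -1 ⇒ n = 2. The reaction is second order.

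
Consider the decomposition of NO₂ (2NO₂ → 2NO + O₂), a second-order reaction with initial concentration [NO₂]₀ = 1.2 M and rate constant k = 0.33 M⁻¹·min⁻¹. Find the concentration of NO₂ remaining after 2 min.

0.6696 M

Step 1: For a second-order reaction: 1/[NO₂] = 1/[NO₂]₀ + kt
Step 2: 1/[NO₂] = 1/1.2 + 0.33 × 2
Step 3: 1/[NO₂] = 0.8333 + 0.66 = 1.493
Step 4: [NO₂] = 1/1.493 = 0.6696 M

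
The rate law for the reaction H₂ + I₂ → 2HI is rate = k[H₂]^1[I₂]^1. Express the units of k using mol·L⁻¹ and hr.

(mol·L⁻¹)⁻¹·hr⁻¹

Step 1: Overall order = 1 + 1 = 2.
Step 2: rate has units mol·L⁻¹·hr⁻¹; [H₂]^1[I₂]^1 has units (mol·L⁻¹)^2.
Step 3: k = rate/([H₂]^1[I₂]^1), so units of k = (mol·L⁻¹)^(1-2)·hr⁻¹ = (mol·L⁻¹)⁻¹·hr⁻¹.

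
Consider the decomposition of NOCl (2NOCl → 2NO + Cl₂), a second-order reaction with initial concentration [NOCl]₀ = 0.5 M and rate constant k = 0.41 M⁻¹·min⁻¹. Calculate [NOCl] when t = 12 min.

0.1445 M

Step 1: For a second-order reaction: 1/[NOCl] = 1/[NOCl]₀ + kt
Step 2: 1/[NOCl] = 1/0.5 + 0.41 × 12
Step 3: 1/[NOCl] = 2 + 4.92 = 6.92
Step 4: [NOCl] = 1/6.92 = 0.1445 M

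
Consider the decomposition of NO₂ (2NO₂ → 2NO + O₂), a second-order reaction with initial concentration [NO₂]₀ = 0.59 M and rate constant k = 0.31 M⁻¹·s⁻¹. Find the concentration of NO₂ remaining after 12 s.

0.1847 M

Step 1: For a second-order reaction: 1/[NO₂] = 1/[NO₂]₀ + kt
Step 2: 1/[NO₂] = 1/0.59 + 0.31 × 12
Step 3: 1/[NO₂] = 1.695 + 3.72 = 5.415
Step 4: [NO₂] = 1/5.415 = 0.1847 M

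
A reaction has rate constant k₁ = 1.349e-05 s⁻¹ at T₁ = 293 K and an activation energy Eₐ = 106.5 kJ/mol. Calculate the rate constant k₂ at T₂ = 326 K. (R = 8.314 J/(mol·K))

1.127e-03 s⁻¹

Step 1: Use the two-temperature Arrhenius form: ln(k₂/k₁) = -Eₐ/R × (1/T₂ - 1/T₁)
Step 2: Convert Eₐ to J/mol: 106.5 kJ/mol = 106500 J/mol
Step 3: 1/T₂ - 1/T₁ = 1/326 - 1/293 = -3.454846e-04 K⁻¹
Step 4: ln(k₂/k₁) = -106500/8.314 × -3.454846e-04 = 4.42556
Step 5: k₂ = k₁ × exp(4.42556) = 1.349e-05 × 8.35596e+01 = 1.127e-03 s⁻¹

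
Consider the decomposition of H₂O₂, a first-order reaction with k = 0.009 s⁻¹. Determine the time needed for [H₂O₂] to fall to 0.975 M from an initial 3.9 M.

154 s

Step 1: For first-order: t = ln([H₂O₂]₀/[H₂O₂])/k
Step 2: t = ln(3.9/0.975)/0.009
Step 3: t = ln(4)/0.009
Step 4: t = 1.386/0.009 = 154 s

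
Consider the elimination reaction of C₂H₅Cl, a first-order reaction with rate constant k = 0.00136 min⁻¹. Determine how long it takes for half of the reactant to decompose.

509.7 min

Step 1: For a first-order reaction, t₁/₂ = ln(2)/k
Step 2: t₁/₂ = ln(2)/0.00136
Step 3: t₁/₂ = 0.6931/0.00136 = 509.7 min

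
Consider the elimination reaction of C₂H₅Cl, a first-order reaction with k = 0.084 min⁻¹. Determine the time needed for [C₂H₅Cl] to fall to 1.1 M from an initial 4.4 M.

16.5 min

Step 1: For first-order: t = ln([C₂H₅Cl]₀/[C₂H₅Cl])/k
Step 2: t = ln(4.4/1.1)/0.084
Step 3: t = ln(4)/0.084
Step 4: t = 1.386/0.084 = 16.5 min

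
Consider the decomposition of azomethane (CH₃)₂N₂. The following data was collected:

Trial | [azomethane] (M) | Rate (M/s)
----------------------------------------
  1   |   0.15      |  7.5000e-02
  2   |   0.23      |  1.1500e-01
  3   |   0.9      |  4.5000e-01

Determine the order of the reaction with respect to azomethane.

first order (1)

Step 1: Compare trials to find order n where rate₂/rate₁ = ([azomethane]₂/[azomethane]₁)^n
Step 2: rate₂/rate₁ = 1.1500e-01/7.5000e-02 = 1.533
Step 3: [azomethane]₂/[azomethane]₁ = 0.23/0.15 = 1.533
Step 4: n = ln(1.533)/ln(1.533) = 1.00 ≈ 1
Step 5: The reaction is first order in azomethane.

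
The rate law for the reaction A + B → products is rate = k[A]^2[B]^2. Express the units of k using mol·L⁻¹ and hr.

(mol·L⁻¹)⁻³·hr⁻¹

Step 1: Overall order = 2 + 2 = 4.
Step 2: rate has units mol·L⁻¹·hr⁻¹; [A]^2[B]^2 has units (mol·L⁻¹)^4.
Step 3: k = rate/([A]^2[B]^2), so units of k = (mol·L⁻¹)^(1-4)·hr⁻¹ = (mol·L⁻¹)⁻³·hr⁻¹.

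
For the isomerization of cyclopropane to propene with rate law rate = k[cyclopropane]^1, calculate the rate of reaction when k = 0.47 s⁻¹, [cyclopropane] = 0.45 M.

0.2115 M/s

Step 1: Identify the rate law: rate = k[cyclopropane]^1
Step 2: Substitute values: rate = 0.47 × (0.45)^1
Step 3: Calculate: rate = 0.47 × 0.45 = 0.2115 M/s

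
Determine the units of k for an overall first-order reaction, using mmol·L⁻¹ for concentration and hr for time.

hr⁻¹

Step 1: For overall order n, rate = k × (concentration)^n.
Step 2: Rate has units mmol·L⁻¹·hr⁻¹; concentration term has units (mmol·L⁻¹)^1.
Step 3: k = rate / (concentration)^n, so units of k = (mmol·L⁻¹)^(1-1)·hr⁻¹ = hr⁻¹.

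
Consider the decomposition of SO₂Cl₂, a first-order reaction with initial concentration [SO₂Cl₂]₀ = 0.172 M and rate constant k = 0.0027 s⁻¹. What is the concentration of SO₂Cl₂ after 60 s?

0.1463 M

Step 1: For a first-order reaction: [SO₂Cl₂] = [SO₂Cl₂]₀ × e^(-kt)
Step 2: [SO₂Cl₂] = 0.172 × e^(-0.0027 × 60)
Step 3: [SO₂Cl₂] = 0.172 × e^(-0.162)
Step 4: [SO₂Cl₂] = 0.172 × 0.850441 = 0.1463 M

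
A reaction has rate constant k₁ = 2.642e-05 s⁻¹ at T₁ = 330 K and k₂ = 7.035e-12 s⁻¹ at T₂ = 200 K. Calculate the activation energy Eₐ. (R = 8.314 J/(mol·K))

63.9 kJ/mol

Step 1: Use the two-temperature Arrhenius form: ln(k₂/k₁) = -Eₐ/R × (1/T₂ - 1/T₁)
Step 2: ln(k₂/k₁) = ln(7.035e-12/2.642e-05) = ln(2.66276e-07) = -15.1387
Step 3: 1/T₂ - 1/T₁ = 1/200 - 1/330 = 1.969697e-03 K⁻¹
Step 4: Eₐ = -R × ln(k₂/k₁) / (1/T₂ - 1/T₁) = -8.314 × -15.1387 / 1.969697e-03
Step 5: Eₐ = 6.3900e+04 J/mol = 63.9 kJ/mol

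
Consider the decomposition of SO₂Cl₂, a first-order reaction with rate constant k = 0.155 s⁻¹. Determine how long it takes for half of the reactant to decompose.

4.472 s

Step 1: For a first-order reaction, t₁/₂ = ln(2)/k
Step 2: t₁/₂ = ln(2)/0.155
Step 3: t₁/₂ = 0.6931/0.155 = 4.472 s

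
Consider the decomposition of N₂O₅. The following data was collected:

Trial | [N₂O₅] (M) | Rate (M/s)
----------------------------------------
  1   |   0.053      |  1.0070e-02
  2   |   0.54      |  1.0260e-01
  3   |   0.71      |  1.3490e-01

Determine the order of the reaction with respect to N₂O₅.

first order (1)

Step 1: Compare trials to find order n where rate₂/rate₁ = ([N₂O₅]₂/[N₂O₅]₁)^n
Step 2: rate₂/rate₁ = 1.0260e-01/1.0070e-02 = 10.19
Step 3: [N₂O₅]₂/[N₂O₅]₁ = 0.54/0.053 = 10.19
Step 4: n = ln(10.19)/ln(10.19) = 1.00 ≈ 1
Step 5: The reaction is first order in N₂O₅.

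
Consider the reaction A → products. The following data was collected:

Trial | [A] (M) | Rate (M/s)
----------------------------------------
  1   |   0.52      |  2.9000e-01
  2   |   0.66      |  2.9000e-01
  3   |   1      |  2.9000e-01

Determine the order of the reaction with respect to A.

zeroth order (0)

Step 1: Compare trials - when concentration changes, rate stays constant.
Step 2: rate₂/rate₁ = 2.9000e-01/2.9000e-01 = 1
Step 3: [A]₂/[A]₁ = 0.66/0.52 = 1.269
Step 4: Since rate ratio ≈ (conc ratio)^0, the reaction is zeroth order.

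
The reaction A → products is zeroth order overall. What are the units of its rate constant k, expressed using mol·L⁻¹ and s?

mol·L⁻¹·s⁻¹

Step 1: For overall order n, rate = k × (concentration)^n.
Step 2: Rate has units mol·L⁻¹·s⁻¹; concentration term has units (mol·L⁻¹)^0.
Step 3: k = rate / (concentration)^n, so units of k = (mol·L⁻¹)^(1-0)·s⁻¹ = mol·L⁻¹·s⁻¹.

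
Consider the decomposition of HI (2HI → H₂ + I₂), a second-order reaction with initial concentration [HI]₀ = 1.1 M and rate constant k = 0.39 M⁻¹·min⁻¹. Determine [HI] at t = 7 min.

0.2748 M

Step 1: For a second-order reaction: 1/[HI] = 1/[HI]₀ + kt
Step 2: 1/[HI] = 1/1.1 + 0.39 × 7
Step 3: 1/[HI] = 0.9091 + 2.73 = 3.639
Step 4: [HI] = 1/3.639 = 0.2748 M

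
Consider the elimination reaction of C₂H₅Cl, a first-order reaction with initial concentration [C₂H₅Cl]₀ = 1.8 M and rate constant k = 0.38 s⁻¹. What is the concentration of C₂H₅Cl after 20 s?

0.0009008 M

Step 1: For a first-order reaction: [C₂H₅Cl] = [C₂H₅Cl]₀ × e^(-kt)
Step 2: [C₂H₅Cl] = 1.8 × e^(-0.38 × 20)
Step 3: [C₂H₅Cl] = 1.8 × e^(-7.6)
Step 4: [C₂H₅Cl] = 1.8 × 0.000500451 = 0.0009008 M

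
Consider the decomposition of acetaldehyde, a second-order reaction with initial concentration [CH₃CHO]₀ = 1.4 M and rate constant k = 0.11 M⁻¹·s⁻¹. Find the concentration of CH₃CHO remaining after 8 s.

0.6272 M

Step 1: For a second-order reaction: 1/[CH₃CHO] = 1/[CH₃CHO]₀ + kt
Step 2: 1/[CH₃CHO] = 1/1.4 + 0.11 × 8
Step 3: 1/[CH₃CHO] = 0.7143 + 0.88 = 1.594
Step 4: [CH₃CHO] = 1/1.594 = 0.6272 M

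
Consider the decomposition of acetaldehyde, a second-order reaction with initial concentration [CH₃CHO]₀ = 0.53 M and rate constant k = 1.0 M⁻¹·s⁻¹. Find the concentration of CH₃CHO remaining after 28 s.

0.03346 M

Step 1: For a second-order reaction: 1/[CH₃CHO] = 1/[CH₃CHO]₀ + kt
Step 2: 1/[CH₃CHO] = 1/0.53 + 1.0 × 28
Step 3: 1/[CH₃CHO] = 1.887 + 28 = 29.89
Step 4: [CH₃CHO] = 1/29.89 = 0.03346 M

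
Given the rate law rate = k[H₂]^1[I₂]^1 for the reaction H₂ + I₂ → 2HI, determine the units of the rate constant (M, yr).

M⁻¹·yr⁻¹

Step 1: Overall order = 1 + 1 = 2.
Step 2: rate has units M·yr⁻¹; [H₂]^1[I₂]^1 has units M^2.
Step 3: k = rate/([H₂]^1[I₂]^1), so units of k = M^(1-2)·yr⁻¹ = M⁻¹·yr⁻¹.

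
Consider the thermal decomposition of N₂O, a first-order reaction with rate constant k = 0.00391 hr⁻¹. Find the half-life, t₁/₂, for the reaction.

177.3 hr

Step 1: For a first-order reaction, t₁/₂ = ln(2)/k
Step 2: t₁/₂ = ln(2)/0.00391
Step 3: t₁/₂ = 0.6931/0.00391 = 177.3 hr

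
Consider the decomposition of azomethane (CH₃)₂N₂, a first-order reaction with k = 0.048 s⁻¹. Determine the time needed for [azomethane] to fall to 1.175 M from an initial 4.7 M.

28.88 s

Step 1: For first-order: t = ln([azomethane]₀/[azomethane])/k
Step 2: t = ln(4.7/1.175)/0.048
Step 3: t = ln(4)/0.048
Step 4: t = 1.386/0.048 = 28.88 s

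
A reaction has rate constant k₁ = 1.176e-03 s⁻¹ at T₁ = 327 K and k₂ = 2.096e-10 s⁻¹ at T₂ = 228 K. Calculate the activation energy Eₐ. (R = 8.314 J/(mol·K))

97.3 kJ/mol

Step 1: Use the two-temperature Arrhenius form: ln(k₂/k₁) = -Eₐ/R × (1/T₂ - 1/T₁)
Step 2: ln(k₂/k₁) = ln(2.096e-10/1.176e-03) = ln(1.78231e-07) = -15.5402
Step 3: 1/T₂ - 1/T₁ = 1/228 - 1/327 = 1.327861e-03 K⁻¹
Step 4: Eₐ = -R × ln(k₂/k₁) / (1/T₂ - 1/T₁) = -8.314 × -15.5402 / 1.327861e-03
Step 5: Eₐ = 9.7300e+04 J/mol = 97.3 kJ/mol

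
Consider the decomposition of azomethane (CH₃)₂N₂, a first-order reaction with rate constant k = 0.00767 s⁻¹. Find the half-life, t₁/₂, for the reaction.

90.37 s

Step 1: For a first-order reaction, t₁/₂ = ln(2)/k
Step 2: t₁/₂ = ln(2)/0.00767
Step 3: t₁/₂ = 0.6931/0.00767 = 90.37 s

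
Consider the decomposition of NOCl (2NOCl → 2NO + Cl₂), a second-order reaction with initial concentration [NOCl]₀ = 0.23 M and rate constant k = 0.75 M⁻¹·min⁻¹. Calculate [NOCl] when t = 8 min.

0.09664 M

Step 1: For a second-order reaction: 1/[NOCl] = 1/[NOCl]₀ + kt
Step 2: 1/[NOCl] = 1/0.23 + 0.75 × 8
Step 3: 1/[NOCl] = 4.348 + 6 = 10.35
Step 4: [NOCl] = 1/10.35 = 0.09664 M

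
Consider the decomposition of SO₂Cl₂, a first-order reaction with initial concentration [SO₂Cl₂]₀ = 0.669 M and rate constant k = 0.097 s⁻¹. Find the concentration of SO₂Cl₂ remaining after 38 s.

0.01677 M

Step 1: For a first-order reaction: [SO₂Cl₂] = [SO₂Cl₂]₀ × e^(-kt)
Step 2: [SO₂Cl₂] = 0.669 × e^(-0.097 × 38)
Step 3: [SO₂Cl₂] = 0.669 × e^(-3.686)
Step 4: [SO₂Cl₂] = 0.669 × 0.0250721 = 0.01677 M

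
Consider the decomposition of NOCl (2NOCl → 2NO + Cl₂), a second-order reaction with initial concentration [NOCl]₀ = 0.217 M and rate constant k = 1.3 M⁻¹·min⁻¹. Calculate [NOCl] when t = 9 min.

0.06132 M

Step 1: For a second-order reaction: 1/[NOCl] = 1/[NOCl]₀ + kt
Step 2: 1/[NOCl] = 1/0.217 + 1.3 × 9
Step 3: 1/[NOCl] = 4.608 + 11.7 = 16.31
Step 4: [NOCl] = 1/16.31 = 0.06132 M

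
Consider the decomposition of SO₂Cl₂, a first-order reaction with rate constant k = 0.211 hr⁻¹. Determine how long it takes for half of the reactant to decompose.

3.285 hr

Step 1: For a first-order reaction, t₁/₂ = ln(2)/k
Step 2: t₁/₂ = ln(2)/0.211
Step 3: t₁/₂ = 0.6931/0.211 = 3.285 hr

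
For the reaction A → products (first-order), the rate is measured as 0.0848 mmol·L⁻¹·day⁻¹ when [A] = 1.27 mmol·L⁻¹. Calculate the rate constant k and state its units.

0.06677 day⁻¹

Step 1: rate = k[A]^1, so k = rate / [A]^1.
Step 2: k = 0.0848 / (1.27)^1 = 0.0848 / 1.27.
Step 3: k = 0.06677 day⁻¹.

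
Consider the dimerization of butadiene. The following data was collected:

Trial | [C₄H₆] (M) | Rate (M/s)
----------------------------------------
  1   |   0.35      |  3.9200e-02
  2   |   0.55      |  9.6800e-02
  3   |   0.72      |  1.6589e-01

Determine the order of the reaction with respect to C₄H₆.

second order (2)

Step 1: Compare trials to find order n where rate₂/rate₁ = ([C₄H₆]₂/[C₄H₆]₁)^n
Step 2: rate₂/rate₁ = 9.6800e-02/3.9200e-02 = 2.469
Step 3: [C₄H₆]₂/[C₄H₆]₁ = 0.55/0.35 = 1.571
Step 4: n = ln(2.469)/ln(1.571) = 2.00 ≈ 2
Step 5: The reaction is second order in C₄H₆.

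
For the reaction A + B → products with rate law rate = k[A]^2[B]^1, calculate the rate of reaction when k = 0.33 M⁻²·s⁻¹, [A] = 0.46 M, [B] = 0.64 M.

0.04469 M/s

Step 1: The rate law is rate = k[A]^2[B]^1
Step 2: Substitute: rate = 0.33 × (0.46)^2 × (0.64)^1
Step 3: rate = 0.33 × 0.2116 × 0.64 = 0.0446899 M/s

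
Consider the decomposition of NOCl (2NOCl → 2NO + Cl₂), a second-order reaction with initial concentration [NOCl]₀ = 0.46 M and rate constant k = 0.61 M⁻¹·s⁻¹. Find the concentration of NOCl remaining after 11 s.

0.1126 M

Step 1: For a second-order reaction: 1/[NOCl] = 1/[NOCl]₀ + kt
Step 2: 1/[NOCl] = 1/0.46 + 0.61 × 11
Step 3: 1/[NOCl] = 2.174 + 6.71 = 8.884
Step 4: [NOCl] = 1/8.884 = 0.1126 M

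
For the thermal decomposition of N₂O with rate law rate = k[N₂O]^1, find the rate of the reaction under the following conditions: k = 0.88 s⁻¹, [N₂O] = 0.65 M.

0.572 M/s

Step 1: Identify the rate law: rate = k[N₂O]^1
Step 2: Substitute values: rate = 0.88 × (0.65)^1
Step 3: Calculate: rate = 0.88 × 0.65 = 0.572 M/s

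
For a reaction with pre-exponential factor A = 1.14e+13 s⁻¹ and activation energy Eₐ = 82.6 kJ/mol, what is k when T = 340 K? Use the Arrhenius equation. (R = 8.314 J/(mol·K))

2.33e+00 s⁻¹

Step 1: Use the Arrhenius equation: k = A × exp(-Eₐ/RT)
Step 2: Convert Eₐ to J/mol: 82.6 kJ/mol = 82600 J/mol
Step 3: Calculate the exponent: -Eₐ/(RT) = -82600/(8.314 × 340) = -29.22073
Step 4: k = 1.14e+13 × exp(-29.22073)
Step 5: k = 1.14e+13 × 2.03985e-13 = 2.3254e+00 s⁻¹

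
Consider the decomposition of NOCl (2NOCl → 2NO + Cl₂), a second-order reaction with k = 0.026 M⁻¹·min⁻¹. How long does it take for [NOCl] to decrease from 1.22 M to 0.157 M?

213.5 min

Step 1: For second-order: t = (1/[NOCl] - 1/[NOCl]₀)/k
Step 2: t = (1/0.157 - 1/1.22)/0.026
Step 3: t = (6.369 - 0.8197)/0.026
Step 4: t = 5.55/0.026 = 213.5 min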